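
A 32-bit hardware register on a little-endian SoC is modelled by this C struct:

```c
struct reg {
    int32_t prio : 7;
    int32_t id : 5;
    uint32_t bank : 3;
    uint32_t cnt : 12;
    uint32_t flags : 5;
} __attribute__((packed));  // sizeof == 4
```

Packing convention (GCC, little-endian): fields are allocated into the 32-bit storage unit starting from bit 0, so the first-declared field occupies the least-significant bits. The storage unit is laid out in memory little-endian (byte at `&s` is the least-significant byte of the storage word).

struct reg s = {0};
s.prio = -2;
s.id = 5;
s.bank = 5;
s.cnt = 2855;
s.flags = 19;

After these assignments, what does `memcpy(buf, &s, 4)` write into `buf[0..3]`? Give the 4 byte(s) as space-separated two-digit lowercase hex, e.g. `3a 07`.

fe d2 93 9d

prio:7 = -2 → 0x7e << 0 → word 0x0000007e
id:5 = 5 → 0x5 << 7 → word 0x000002fe
bank:3 = 5 → 0x5 << 12 → word 0x000052fe
cnt:12 = 2855 → 0xb27 << 15 → word 0x0593d2fe
flags:5 = 19 → 0x13 << 27 → word 0x9d93d2fe
word = 0x9d93d2fe → little-endian bytes:
  [0]=0xfe  [1]=0xd2  [2]=0x93  [3]=0x9d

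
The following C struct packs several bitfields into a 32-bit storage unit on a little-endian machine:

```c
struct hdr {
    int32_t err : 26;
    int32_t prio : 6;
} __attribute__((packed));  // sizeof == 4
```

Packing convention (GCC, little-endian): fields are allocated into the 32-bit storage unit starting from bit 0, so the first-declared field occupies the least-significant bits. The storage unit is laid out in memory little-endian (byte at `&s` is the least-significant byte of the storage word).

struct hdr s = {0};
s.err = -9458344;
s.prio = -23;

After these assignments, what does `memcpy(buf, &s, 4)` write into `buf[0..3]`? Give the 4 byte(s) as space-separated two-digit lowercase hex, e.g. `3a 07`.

err (26b) val=-9458344 bits=0x36fad58 at bit 0: 0x036fad58
prio (6b) val=-23 bits=0x29 at bit 26: 0xa76fad58
word = 0xa76fad58 → little-endian bytes:
  [0]=0x58  [1]=0xad  [2]=0x6f  [3]=0xa7

58 ad 6f a7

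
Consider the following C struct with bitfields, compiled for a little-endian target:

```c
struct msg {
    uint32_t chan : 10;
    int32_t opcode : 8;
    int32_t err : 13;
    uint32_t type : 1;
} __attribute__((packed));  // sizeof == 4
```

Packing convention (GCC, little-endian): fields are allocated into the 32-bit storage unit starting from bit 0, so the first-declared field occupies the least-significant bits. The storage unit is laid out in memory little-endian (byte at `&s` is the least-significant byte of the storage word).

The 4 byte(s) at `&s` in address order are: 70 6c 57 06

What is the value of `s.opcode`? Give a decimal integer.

[0]=0x70 [1]=0x6c [2]=0x57 [3]=0x06 (little-endian) → word 0x06576c70
chan:10 @ bit 0 → (0x06576c70>>0)&0x3ff = 0x70
opcode:8 @ bit 10 → (0x06576c70>>10)&0xff = 0xdb  ←
err:13 @ bit 18 → (0x06576c70>>18)&0x1fff = 0x195
type:1 @ bit 31 → (0x06576c70>>31)&0x1 = 0x0
opcode signed 8b, MSB=1: 219 - 256 = -37

-37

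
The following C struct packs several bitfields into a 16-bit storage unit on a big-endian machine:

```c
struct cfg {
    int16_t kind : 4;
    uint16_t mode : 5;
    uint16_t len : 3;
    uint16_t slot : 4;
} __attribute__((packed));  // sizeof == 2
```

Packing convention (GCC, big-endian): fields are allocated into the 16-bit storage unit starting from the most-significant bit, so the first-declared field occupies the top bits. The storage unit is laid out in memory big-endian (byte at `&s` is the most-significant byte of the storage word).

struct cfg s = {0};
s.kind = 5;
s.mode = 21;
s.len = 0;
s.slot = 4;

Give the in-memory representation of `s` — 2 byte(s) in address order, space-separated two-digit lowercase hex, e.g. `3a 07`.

5a 84

[12+:4] kind=5 & 0xf = 0x5; word=0x5000
[7+:5] mode=21 & 0x1f = 0x15; word=0x5a80
[4+:3] len=0 & 0x7 = 0x0; word=0x5a80
[0+:4] slot=4 & 0xf = 0x4; word=0x5a84
word = 0x5a84 → big-endian bytes:
  [0]=0x5a  [1]=0x84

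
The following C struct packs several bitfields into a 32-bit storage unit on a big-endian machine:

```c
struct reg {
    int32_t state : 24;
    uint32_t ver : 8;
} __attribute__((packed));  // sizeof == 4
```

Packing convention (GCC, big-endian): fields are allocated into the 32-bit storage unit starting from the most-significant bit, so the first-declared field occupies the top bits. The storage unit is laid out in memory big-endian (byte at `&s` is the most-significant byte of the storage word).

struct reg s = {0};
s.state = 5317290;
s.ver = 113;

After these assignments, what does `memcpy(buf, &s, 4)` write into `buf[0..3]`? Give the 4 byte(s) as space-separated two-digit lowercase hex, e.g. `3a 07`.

state:24 = 5317290 → 0x5122aa << 8 → word 0x5122aa00
ver:8 = 113 → 0x71 << 0 → word 0x5122aa71
word = 0x5122aa71 → big-endian bytes:
  [0]=0x51  [1]=0x22  [2]=0xaa  [3]=0x71

51 22 aa 71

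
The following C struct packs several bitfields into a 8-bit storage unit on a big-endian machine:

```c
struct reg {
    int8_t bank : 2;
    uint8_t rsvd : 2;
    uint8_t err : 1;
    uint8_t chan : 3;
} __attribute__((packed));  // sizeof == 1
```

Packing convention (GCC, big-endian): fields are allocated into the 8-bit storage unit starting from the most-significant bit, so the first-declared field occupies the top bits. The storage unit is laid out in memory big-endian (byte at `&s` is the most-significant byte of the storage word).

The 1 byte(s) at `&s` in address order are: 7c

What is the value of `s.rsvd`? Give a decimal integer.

[0]=0x7c (big-endian) → word 0x7c
bank:2 @ bit 6 → (0x7c>>6)&0x3 = 0x1
rsvd:2 @ bit 4 → (0x7c>>4)&0x3 = 0x3  ←
err:1 @ bit 3 → (0x7c>>3)&0x1 = 0x1
chan:3 @ bit 0 → (0x7c>>0)&0x7 = 0x4

3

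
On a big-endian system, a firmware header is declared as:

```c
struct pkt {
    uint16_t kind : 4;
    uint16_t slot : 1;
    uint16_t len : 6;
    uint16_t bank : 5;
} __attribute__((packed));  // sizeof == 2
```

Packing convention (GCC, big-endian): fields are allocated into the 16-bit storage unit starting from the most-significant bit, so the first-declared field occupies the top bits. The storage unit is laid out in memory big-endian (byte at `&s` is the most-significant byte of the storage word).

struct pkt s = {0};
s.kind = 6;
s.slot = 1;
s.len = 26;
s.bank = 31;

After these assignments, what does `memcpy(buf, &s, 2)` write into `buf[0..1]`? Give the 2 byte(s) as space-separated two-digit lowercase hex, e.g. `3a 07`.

kind:4 = 6 → 0x6 << 12 → word 0x6000
slot:1 = 1 → 0x1 << 11 → word 0x6800
len:6 = 26 → 0x1a << 5 → word 0x6b40
bank:5 = 31 → 0x1f << 0 → word 0x6b5f
word = 0x6b5f → big-endian bytes:
  [0]=0x6b  [1]=0x5f

6b 5f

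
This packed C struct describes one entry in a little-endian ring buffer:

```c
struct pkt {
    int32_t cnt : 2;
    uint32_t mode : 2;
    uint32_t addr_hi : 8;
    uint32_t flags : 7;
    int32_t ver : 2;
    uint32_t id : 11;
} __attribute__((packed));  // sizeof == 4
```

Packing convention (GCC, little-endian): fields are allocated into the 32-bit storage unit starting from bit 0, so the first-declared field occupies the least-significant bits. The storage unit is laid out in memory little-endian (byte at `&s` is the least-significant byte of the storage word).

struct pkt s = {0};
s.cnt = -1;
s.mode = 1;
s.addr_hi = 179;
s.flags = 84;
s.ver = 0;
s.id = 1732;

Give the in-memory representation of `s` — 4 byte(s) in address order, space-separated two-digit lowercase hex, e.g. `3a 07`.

cnt (2b) val=-1 bits=0x3 at bit 0: 0x00000003
mode (2b) val=1 bits=0x1 at bit 2: 0x00000007
addr_hi (8b) val=179 bits=0xb3 at bit 4: 0x00000b37
flags (7b) val=84 bits=0x54 at bit 12: 0x00054b37
ver (2b) val=0 bits=0x0 at bit 19: 0x00054b37
id (11b) val=1732 bits=0x6c4 at bit 21: 0xd8854b37
word = 0xd8854b37 → little-endian bytes:
  [0]=0x37  [1]=0x4b  [2]=0x85  [3]=0xd8

37 4b 85 d8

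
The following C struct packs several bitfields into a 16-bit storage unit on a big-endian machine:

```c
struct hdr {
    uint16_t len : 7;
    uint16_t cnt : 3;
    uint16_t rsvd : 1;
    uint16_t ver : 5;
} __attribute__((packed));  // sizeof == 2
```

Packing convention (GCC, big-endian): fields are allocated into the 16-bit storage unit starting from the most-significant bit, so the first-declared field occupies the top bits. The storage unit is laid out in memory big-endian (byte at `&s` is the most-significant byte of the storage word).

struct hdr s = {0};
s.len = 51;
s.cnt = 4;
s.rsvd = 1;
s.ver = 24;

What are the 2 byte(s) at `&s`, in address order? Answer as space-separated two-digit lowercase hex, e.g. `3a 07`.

67 38

[9+:7] len=51 & 0x7f = 0x33; word=0x6600
[6+:3] cnt=4 & 0x7 = 0x4; word=0x6700
[5+:1] rsvd=1 & 0x1 = 0x1; word=0x6720
[0+:5] ver=24 & 0x1f = 0x18; word=0x6738
word = 0x6738 → big-endian bytes:
  [0]=0x67  [1]=0x38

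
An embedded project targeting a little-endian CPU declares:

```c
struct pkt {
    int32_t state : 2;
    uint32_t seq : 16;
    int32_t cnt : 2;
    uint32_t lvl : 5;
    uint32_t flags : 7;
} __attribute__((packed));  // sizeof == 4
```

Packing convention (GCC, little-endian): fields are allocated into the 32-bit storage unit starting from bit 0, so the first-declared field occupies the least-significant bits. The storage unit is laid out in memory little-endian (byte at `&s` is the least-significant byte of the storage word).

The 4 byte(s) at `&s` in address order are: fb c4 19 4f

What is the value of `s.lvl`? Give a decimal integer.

[0]=0xfb [1]=0xc4 [2]=0x19 [3]=0x4f (little-endian) → word 0x4f19c4fb
state [0+:2] = (word>>0) & 0x3 = 3
seq [2+:16] = (word>>2) & 0xffff = 28990
cnt [18+:2] = (word>>18) & 0x3 = 2
lvl [20+:5] = (word>>20) & 0x1f = 17  ←
flags [25+:7] = (word>>25) & 0x7f = 39

17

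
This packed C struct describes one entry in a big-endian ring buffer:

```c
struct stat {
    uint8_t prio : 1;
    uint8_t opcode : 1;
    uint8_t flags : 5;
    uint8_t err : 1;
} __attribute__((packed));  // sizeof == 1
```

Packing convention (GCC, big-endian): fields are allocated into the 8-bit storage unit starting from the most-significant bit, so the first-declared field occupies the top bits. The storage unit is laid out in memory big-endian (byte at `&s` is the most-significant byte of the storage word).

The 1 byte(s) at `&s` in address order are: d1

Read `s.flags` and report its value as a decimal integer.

8

[0]=0xd1 (big-endian) → word 0xd1
prio:1 @ bit 7 → (0xd1>>7)&0x1 = 0x1
opcode:1 @ bit 6 → (0xd1>>6)&0x1 = 0x1
flags:5 @ bit 1 → (0xd1>>1)&0x1f = 0x8  ←
err:1 @ bit 0 → (0xd1>>0)&0x1 = 0x1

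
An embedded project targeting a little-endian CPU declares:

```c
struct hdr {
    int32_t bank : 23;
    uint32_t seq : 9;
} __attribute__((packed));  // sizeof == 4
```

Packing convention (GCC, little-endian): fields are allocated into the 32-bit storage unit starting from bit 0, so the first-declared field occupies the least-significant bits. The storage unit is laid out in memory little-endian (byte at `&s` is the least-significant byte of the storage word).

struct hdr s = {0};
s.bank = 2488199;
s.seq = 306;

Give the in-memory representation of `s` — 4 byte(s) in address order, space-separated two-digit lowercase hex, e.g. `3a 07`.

87 f7 25 99

[0+:23] bank=2488199 & 0x7fffff = 0x25f787; word=0x0025f787
[23+:9] seq=306 & 0x1ff = 0x132; word=0x9925f787
word = 0x9925f787 → little-endian bytes:
  [0]=0x87  [1]=0xf7  [2]=0x25  [3]=0x99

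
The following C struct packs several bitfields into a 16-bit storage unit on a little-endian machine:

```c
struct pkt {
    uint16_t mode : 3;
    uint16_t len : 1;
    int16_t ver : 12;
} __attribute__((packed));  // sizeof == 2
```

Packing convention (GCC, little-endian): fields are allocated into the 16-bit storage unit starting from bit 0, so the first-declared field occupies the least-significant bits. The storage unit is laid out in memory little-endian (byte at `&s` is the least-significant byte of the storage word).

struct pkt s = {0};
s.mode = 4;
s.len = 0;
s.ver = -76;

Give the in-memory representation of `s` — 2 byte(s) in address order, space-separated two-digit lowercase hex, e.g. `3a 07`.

mode:3 = 4 → 0x4 << 0 → word 0x0004
len:1 = 0 → 0x0 << 3 → word 0x0004
ver:12 = -76 → 0xfb4 << 4 → word 0xfb44
word = 0xfb44 → little-endian bytes:
  [0]=0x44  [1]=0xfb

44 fb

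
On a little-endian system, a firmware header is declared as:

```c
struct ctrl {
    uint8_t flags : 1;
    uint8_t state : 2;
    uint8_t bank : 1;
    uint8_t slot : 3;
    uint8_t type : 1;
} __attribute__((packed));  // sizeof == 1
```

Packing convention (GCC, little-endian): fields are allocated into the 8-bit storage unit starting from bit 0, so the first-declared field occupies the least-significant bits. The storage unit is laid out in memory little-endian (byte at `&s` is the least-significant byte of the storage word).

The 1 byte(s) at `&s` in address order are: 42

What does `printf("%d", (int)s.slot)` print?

4

[0]=0x42 (little-endian) → word 0x42
flags [0+:1] = (word>>0) & 0x1 = 0
state [1+:2] = (word>>1) & 0x3 = 1
bank [3+:1] = (word>>3) & 0x1 = 0
slot [4+:3] = (word>>4) & 0x7 = 4  ←
type [7+:1] = (word>>7) & 0x1 = 0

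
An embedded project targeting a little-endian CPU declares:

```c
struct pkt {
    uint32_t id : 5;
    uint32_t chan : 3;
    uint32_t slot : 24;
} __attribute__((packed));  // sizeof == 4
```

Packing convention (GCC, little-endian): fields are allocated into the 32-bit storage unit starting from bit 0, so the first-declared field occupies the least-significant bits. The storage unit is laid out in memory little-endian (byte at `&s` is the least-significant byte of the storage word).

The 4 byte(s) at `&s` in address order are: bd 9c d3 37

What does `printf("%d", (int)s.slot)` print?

3658652

[0]=0xbd [1]=0x9c [2]=0xd3 [3]=0x37 (little-endian) → word 0x37d39cbd
id:5 @ bit 0 → (0x37d39cbd>>0)&0x1f = 0x1d
chan:3 @ bit 5 → (0x37d39cbd>>5)&0x7 = 0x5
slot:24 @ bit 8 → (0x37d39cbd>>8)&0xffffff = 0x37d39c  ←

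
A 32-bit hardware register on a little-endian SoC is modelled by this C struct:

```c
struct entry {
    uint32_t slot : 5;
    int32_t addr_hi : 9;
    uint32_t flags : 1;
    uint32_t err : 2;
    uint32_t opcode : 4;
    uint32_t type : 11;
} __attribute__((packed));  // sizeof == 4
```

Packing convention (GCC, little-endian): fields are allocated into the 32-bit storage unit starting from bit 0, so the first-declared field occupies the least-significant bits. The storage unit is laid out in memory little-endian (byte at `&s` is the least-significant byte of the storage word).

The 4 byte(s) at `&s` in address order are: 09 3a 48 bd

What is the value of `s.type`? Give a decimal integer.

[0]=0x09 [1]=0x3a [2]=0x48 [3]=0xbd (little-endian) → word 0xbd483a09
slot [0+:5] = (word>>0) & 0x1f = 9
addr_hi [5+:9] = (word>>5) & 0x1ff = 464
flags [14+:1] = (word>>14) & 0x1 = 0
err [15+:2] = (word>>15) & 0x3 = 0
opcode [17+:4] = (word>>17) & 0xf = 4
type [21+:11] = (word>>21) & 0x7ff = 1514  ←

1514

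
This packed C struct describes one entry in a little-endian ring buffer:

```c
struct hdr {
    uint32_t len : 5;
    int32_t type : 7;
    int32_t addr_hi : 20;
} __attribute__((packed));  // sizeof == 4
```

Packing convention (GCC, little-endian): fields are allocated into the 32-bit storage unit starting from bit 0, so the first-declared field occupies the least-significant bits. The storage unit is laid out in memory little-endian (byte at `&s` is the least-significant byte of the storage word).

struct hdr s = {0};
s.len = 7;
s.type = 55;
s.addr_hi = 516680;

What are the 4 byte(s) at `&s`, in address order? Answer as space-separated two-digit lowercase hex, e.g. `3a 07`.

[0+:5] len=7 & 0x1f = 0x7; word=0x00000007
[5+:7] type=55 & 0x7f = 0x37; word=0x000006e7
[12+:20] addr_hi=516680 & 0xfffff = 0x7e248; word=0x7e2486e7
word = 0x7e2486e7 → little-endian bytes:
  [0]=0xe7  [1]=0x86  [2]=0x24  [3]=0x7e

e7 86 24 7e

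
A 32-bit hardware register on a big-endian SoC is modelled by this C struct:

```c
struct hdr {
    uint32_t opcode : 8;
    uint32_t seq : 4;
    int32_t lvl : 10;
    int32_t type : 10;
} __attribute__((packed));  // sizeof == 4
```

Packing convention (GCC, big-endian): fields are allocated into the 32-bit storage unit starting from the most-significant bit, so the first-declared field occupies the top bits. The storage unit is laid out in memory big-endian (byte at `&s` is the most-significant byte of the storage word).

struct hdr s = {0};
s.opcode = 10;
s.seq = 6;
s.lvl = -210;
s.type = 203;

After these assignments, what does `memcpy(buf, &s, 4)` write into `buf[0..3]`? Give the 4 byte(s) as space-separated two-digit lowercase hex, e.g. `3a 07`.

[24+:8] opcode=10 & 0xff = 0xa; word=0x0a000000
[20+:4] seq=6 & 0xf = 0x6; word=0x0a600000
[10+:10] lvl=-210 & 0x3ff = 0x32e; word=0x0a6cb800
[0+:10] type=203 & 0x3ff = 0xcb; word=0x0a6cb8cb
word = 0x0a6cb8cb → big-endian bytes:
  [0]=0x0a  [1]=0x6c  [2]=0xb8  [3]=0xcb

0a 6c b8 cb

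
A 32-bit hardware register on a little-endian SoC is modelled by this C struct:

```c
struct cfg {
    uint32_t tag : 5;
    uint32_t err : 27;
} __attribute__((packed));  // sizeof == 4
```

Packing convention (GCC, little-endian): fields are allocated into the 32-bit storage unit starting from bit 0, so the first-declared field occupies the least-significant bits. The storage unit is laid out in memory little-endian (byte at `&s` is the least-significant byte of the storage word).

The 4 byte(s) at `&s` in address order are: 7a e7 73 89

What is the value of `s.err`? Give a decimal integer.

72064827

[0]=0x7a [1]=0xe7 [2]=0x73 [3]=0x89 (little-endian) → word 0x8973e77a
tag [0+:5] = (word>>0) & 0x1f = 26
err [5+:27] = (word>>5) & 0x7ffffff = 72064827  ←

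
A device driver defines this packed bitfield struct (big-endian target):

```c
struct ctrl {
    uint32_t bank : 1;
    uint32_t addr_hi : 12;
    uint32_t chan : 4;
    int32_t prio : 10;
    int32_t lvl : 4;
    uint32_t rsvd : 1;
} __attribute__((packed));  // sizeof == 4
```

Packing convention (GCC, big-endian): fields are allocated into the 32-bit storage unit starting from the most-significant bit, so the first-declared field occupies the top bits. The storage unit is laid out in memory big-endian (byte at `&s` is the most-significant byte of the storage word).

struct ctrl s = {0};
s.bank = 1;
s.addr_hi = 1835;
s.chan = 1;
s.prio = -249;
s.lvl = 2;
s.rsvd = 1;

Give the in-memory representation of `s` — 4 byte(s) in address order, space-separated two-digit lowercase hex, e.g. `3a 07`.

b9 58 e0 e5

[31+:1] bank=1 & 0x1 = 0x1; word=0x80000000
[19+:12] addr_hi=1835 & 0xfff = 0x72b; word=0xb9580000
[15+:4] chan=1 & 0xf = 0x1; word=0xb9588000
[5+:10] prio=-249 & 0x3ff = 0x307; word=0xb958e0e0
[1+:4] lvl=2 & 0xf = 0x2; word=0xb958e0e4
[0+:1] rsvd=1 & 0x1 = 0x1; word=0xb958e0e5
word = 0xb958e0e5 → big-endian bytes:
  [0]=0xb9  [1]=0x58  [2]=0xe0  [3]=0xe5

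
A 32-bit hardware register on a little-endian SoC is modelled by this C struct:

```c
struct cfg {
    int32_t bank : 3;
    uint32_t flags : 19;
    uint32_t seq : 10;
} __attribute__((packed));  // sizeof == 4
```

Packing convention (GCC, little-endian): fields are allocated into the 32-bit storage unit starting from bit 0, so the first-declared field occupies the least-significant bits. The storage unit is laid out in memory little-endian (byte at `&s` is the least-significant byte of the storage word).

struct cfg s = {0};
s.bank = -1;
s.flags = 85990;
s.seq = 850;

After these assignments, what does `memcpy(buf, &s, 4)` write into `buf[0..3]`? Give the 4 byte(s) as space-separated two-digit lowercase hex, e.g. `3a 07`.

bank (3b) val=-1 bits=0x7 at bit 0: 0x00000007
flags (19b) val=85990 bits=0x14fe6 at bit 3: 0x000a7f37
seq (10b) val=850 bits=0x352 at bit 22: 0xd48a7f37
word = 0xd48a7f37 → little-endian bytes:
  [0]=0x37  [1]=0x7f  [2]=0x8a  [3]=0xd4

37 7f 8a d4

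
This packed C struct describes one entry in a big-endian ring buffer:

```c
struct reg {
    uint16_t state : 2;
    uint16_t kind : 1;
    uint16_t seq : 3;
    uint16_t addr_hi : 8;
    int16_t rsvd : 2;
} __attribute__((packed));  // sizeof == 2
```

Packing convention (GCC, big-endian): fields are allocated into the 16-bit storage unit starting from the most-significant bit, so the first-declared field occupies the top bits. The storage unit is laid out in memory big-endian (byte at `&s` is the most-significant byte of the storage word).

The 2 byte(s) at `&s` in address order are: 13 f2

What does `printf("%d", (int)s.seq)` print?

4

[0]=0x13 [1]=0xf2 (big-endian) → word 0x13f2
state:2 @ bit 14 → (0x13f2>>14)&0x3 = 0x0
kind:1 @ bit 13 → (0x13f2>>13)&0x1 = 0x0
seq:3 @ bit 10 → (0x13f2>>10)&0x7 = 0x4  ←
addr_hi:8 @ bit 2 → (0x13f2>>2)&0xff = 0xfc
rsvd:2 @ bit 0 → (0x13f2>>0)&0x3 = 0x2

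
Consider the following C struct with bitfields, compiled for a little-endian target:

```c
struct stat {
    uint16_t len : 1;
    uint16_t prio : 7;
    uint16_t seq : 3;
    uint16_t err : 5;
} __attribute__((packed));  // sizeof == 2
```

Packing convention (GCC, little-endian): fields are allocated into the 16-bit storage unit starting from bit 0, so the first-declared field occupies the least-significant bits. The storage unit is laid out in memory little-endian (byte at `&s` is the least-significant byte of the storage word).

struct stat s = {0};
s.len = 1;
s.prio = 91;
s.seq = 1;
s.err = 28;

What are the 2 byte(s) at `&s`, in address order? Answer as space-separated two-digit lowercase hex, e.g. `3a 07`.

b7 e1

len (1b) val=1 bits=0x1 at bit 0: 0x0001
prio (7b) val=91 bits=0x5b at bit 1: 0x00b7
seq (3b) val=1 bits=0x1 at bit 8: 0x01b7
err (5b) val=28 bits=0x1c at bit 11: 0xe1b7
word = 0xe1b7 → little-endian bytes:
  [0]=0xb7  [1]=0xe1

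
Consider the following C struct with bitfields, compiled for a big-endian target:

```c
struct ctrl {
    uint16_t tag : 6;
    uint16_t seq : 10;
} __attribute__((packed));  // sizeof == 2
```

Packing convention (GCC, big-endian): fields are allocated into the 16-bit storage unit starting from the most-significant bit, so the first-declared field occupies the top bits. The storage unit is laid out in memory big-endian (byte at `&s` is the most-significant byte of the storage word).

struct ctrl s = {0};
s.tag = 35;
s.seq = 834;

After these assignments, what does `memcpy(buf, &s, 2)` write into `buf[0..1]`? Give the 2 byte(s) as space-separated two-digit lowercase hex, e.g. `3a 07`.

tag (6b) val=35 bits=0x23 at bit 10: 0x8c00
seq (10b) val=834 bits=0x342 at bit 0: 0x8f42
word = 0x8f42 → big-endian bytes:
  [0]=0x8f  [1]=0x42

8f 42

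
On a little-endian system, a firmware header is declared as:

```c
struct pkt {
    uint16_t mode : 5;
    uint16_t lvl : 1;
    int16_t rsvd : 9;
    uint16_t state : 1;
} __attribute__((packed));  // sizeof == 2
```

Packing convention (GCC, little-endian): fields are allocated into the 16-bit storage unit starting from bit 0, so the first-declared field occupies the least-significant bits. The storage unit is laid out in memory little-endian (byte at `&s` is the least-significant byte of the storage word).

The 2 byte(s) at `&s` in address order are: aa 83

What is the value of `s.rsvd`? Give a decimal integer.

14

[0]=0xaa [1]=0x83 (little-endian) → word 0x83aa
mode:5 @ bit 0 → (0x83aa>>0)&0x1f = 0xa
lvl:1 @ bit 5 → (0x83aa>>5)&0x1 = 0x1
rsvd:9 @ bit 6 → (0x83aa>>6)&0x1ff = 0xe  ←
state:1 @ bit 15 → (0x83aa>>15)&0x1 = 0x1
rsvd signed 9b, MSB=0: value = 14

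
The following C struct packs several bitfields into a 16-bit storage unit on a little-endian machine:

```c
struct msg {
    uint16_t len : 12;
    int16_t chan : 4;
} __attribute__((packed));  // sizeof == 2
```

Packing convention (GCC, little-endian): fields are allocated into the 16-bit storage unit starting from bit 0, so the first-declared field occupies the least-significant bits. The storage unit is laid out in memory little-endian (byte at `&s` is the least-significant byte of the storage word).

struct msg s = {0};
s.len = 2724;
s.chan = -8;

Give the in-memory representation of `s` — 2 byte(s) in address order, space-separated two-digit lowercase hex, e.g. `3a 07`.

a4 8a

len:12 = 2724 → 0xaa4 << 0 → word 0x0aa4
chan:4 = -8 → 0x8 << 12 → word 0x8aa4
word = 0x8aa4 → little-endian bytes:
  [0]=0xa4  [1]=0x8a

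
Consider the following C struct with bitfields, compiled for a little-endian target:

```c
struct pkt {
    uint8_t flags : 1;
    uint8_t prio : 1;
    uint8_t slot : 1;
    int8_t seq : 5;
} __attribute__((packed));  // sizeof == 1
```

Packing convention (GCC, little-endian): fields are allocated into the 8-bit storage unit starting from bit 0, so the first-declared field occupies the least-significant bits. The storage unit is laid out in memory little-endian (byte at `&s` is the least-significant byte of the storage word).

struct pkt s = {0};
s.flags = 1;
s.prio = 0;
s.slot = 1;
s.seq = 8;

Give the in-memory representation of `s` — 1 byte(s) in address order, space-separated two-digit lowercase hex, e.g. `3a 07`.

flags (1b) val=1 bits=0x1 at bit 0: 0x01
prio (1b) val=0 bits=0x0 at bit 1: 0x01
slot (1b) val=1 bits=0x1 at bit 2: 0x05
seq (5b) val=8 bits=0x8 at bit 3: 0x45
word = 0x45 → little-endian bytes:
  [0]=0x45

45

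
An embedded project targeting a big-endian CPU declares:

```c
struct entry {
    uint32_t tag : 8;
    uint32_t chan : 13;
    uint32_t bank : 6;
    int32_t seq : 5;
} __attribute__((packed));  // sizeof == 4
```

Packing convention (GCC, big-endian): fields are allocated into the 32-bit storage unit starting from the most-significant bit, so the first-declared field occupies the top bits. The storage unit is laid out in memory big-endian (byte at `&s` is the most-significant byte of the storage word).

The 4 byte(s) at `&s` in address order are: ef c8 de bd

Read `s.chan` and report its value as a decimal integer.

6427

[0]=0xef [1]=0xc8 [2]=0xde [3]=0xbd (big-endian) → word 0xefc8debd
tag [24+:8] = (word>>24) & 0xff = 239
chan [11+:13] = (word>>11) & 0x1fff = 6427  ←
bank [5+:6] = (word>>5) & 0x3f = 53
seq [0+:5] = (word>>0) & 0x1f = 29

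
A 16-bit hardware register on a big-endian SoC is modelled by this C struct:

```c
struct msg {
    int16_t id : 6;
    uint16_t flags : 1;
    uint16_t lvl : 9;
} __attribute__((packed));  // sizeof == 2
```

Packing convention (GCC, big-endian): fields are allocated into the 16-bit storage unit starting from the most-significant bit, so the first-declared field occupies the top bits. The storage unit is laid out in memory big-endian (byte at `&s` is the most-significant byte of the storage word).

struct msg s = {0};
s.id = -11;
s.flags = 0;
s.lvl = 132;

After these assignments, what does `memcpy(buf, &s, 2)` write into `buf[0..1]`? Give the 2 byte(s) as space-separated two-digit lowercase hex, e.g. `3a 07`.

[10+:6] id=-11 & 0x3f = 0x35; word=0xd400
[9+:1] flags=0 & 0x1 = 0x0; word=0xd400
[0+:9] lvl=132 & 0x1ff = 0x84; word=0xd484
word = 0xd484 → big-endian bytes:
  [0]=0xd4  [1]=0x84

d4 84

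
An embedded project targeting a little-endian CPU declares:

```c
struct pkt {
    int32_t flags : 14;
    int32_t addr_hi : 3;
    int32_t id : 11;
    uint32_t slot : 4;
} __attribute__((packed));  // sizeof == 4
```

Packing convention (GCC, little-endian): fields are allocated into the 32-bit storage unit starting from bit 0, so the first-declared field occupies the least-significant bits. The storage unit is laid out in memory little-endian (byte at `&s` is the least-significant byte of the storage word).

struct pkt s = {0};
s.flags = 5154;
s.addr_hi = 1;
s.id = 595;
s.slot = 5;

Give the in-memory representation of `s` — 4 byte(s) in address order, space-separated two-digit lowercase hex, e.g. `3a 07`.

[0+:14] flags=5154 & 0x3fff = 0x1422; word=0x00001422
[14+:3] addr_hi=1 & 0x7 = 0x1; word=0x00005422
[17+:11] id=595 & 0x7ff = 0x253; word=0x04a65422
[28+:4] slot=5 & 0xf = 0x5; word=0x54a65422
word = 0x54a65422 → little-endian bytes:
  [0]=0x22  [1]=0x54  [2]=0xa6  [3]=0x54

22 54 a6 54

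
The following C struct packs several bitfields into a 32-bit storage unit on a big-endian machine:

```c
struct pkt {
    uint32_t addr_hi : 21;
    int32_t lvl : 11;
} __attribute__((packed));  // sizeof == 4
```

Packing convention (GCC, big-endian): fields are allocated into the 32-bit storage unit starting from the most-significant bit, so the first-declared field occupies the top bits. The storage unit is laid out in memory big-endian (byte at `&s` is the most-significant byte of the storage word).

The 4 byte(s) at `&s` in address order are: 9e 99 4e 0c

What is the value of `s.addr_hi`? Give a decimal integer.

[0]=0x9e [1]=0x99 [2]=0x4e [3]=0x0c (big-endian) → word 0x9e994e0c
addr_hi [11+:21] = (word>>11) & 0x1fffff = 1299241  ←
lvl [0+:11] = (word>>0) & 0x7ff = 1548

1299241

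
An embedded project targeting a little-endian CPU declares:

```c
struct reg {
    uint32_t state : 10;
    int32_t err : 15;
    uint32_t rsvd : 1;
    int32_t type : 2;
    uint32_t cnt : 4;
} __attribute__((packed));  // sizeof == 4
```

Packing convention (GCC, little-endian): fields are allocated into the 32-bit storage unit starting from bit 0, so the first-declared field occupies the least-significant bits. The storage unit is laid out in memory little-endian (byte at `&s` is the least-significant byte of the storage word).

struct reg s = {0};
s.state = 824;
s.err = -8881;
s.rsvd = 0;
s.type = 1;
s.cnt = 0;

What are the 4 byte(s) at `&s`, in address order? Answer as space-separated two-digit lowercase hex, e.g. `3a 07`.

38 3f 75 05

[0+:10] state=824 & 0x3ff = 0x338; word=0x00000338
[10+:15] err=-8881 & 0x7fff = 0x5d4f; word=0x01753f38
[25+:1] rsvd=0 & 0x1 = 0x0; word=0x01753f38
[26+:2] type=1 & 0x3 = 0x1; word=0x05753f38
[28+:4] cnt=0 & 0xf = 0x0; word=0x05753f38
word = 0x05753f38 → little-endian bytes:
  [0]=0x38  [1]=0x3f  [2]=0x75  [3]=0x05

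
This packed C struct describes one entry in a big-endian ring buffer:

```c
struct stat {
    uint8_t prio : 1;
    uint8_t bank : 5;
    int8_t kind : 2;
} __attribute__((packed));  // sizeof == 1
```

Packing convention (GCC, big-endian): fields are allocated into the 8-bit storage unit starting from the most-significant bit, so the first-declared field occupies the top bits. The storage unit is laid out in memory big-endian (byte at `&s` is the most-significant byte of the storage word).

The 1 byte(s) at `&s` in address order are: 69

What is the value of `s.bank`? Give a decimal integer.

26

[0]=0x69 (big-endian) → word 0x69
prio [7+:1] = (word>>7) & 0x1 = 0
bank [2+:5] = (word>>2) & 0x1f = 26  ←
kind [0+:2] = (word>>0) & 0x3 = 1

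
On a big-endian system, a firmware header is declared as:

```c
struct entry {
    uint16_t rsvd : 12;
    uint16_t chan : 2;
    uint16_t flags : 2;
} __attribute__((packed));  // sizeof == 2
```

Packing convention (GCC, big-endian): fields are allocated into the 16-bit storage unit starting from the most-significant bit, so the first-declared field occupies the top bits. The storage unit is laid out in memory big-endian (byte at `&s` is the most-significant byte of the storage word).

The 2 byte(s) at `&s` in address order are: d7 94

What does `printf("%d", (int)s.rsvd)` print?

3449

[0]=0xd7 [1]=0x94 (big-endian) → word 0xd794
rsvd [4+:12] = (word>>4) & 0xfff = 3449  ←
chan [2+:2] = (word>>2) & 0x3 = 1
flags [0+:2] = (word>>0) & 0x3 = 0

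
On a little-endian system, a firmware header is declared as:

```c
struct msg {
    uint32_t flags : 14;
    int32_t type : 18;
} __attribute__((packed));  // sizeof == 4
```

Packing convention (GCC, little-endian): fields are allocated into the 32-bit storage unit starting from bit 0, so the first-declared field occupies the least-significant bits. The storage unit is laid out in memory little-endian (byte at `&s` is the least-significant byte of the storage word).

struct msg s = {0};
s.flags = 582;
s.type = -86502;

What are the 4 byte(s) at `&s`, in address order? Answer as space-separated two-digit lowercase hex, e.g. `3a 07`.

46 82 86 ab

flags (14b) val=582 bits=0x246 at bit 0: 0x00000246
type (18b) val=-86502 bits=0x2ae1a at bit 14: 0xab868246
word = 0xab868246 → little-endian bytes:
  [0]=0x46  [1]=0x82  [2]=0x86  [3]=0xab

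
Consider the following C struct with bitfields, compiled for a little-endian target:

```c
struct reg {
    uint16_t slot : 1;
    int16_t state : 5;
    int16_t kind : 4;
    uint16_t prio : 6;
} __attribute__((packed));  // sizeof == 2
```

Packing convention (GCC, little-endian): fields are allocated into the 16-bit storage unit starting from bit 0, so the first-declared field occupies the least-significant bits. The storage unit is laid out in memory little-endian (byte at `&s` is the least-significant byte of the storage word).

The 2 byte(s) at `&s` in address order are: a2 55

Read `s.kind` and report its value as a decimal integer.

6

[0]=0xa2 [1]=0x55 (little-endian) → word 0x55a2
slot:1 @ bit 0 → (0x55a2>>0)&0x1 = 0x0
state:5 @ bit 1 → (0x55a2>>1)&0x1f = 0x11
kind:4 @ bit 6 → (0x55a2>>6)&0xf = 0x6  ←
prio:6 @ bit 10 → (0x55a2>>10)&0x3f = 0x15
kind signed 4b, MSB=0: value = 6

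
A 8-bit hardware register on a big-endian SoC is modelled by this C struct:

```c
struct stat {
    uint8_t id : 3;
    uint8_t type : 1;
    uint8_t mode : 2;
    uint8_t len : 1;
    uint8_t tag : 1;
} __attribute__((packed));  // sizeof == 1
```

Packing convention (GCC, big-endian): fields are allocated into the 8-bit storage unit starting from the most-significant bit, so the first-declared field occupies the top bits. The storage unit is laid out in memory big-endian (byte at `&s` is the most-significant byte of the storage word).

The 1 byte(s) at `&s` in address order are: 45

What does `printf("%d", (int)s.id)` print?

[0]=0x45 (big-endian) → word 0x45
id:3 @ bit 5 → (0x45>>5)&0x7 = 0x2  ←
type:1 @ bit 4 → (0x45>>4)&0x1 = 0x0
mode:2 @ bit 2 → (0x45>>2)&0x3 = 0x1
len:1 @ bit 1 → (0x45>>1)&0x1 = 0x0
tag:1 @ bit 0 → (0x45>>0)&0x1 = 0x1

2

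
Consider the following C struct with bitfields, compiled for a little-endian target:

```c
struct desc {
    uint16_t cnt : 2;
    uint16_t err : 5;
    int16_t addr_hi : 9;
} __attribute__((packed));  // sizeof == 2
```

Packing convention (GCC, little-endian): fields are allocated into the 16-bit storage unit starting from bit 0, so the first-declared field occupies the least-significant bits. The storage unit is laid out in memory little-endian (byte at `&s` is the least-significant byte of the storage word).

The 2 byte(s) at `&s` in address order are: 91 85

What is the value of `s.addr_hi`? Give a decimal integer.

[0]=0x91 [1]=0x85 (little-endian) → word 0x8591
cnt [0+:2] = (word>>0) & 0x3 = 1
err [2+:5] = (word>>2) & 0x1f = 4
addr_hi [7+:9] = (word>>7) & 0x1ff = 267  ←
addr_hi signed 9b, MSB=1: 267 - 512 = -245

-245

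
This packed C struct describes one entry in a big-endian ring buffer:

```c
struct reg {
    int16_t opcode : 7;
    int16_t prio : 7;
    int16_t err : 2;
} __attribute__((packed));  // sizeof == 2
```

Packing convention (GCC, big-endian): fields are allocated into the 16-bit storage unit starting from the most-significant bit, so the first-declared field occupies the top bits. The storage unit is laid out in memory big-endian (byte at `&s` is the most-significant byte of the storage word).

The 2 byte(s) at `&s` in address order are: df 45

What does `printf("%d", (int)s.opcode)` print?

[0]=0xdf [1]=0x45 (big-endian) → word 0xdf45
opcode [9+:7] = (word>>9) & 0x7f = 111  ←
prio [2+:7] = (word>>2) & 0x7f = 81
err [0+:2] = (word>>0) & 0x3 = 1
opcode signed 7b, MSB=1: 111 - 128 = -17

-17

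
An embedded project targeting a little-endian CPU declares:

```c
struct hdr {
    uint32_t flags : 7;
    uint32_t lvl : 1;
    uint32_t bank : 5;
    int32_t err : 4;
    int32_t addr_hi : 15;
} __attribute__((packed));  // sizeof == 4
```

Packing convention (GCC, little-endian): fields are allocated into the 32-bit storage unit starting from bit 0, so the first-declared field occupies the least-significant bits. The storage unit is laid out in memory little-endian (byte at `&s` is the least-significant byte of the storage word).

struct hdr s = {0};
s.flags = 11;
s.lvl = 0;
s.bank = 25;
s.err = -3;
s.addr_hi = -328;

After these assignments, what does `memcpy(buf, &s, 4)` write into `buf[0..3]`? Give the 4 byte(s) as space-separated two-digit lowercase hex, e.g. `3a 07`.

0b b9 71 fd

flags:7 = 11 → 0xb << 0 → word 0x0000000b
lvl:1 = 0 → 0x0 << 7 → word 0x0000000b
bank:5 = 25 → 0x19 << 8 → word 0x0000190b
err:4 = -3 → 0xd << 13 → word 0x0001b90b
addr_hi:15 = -328 → 0x7eb8 << 17 → word 0xfd71b90b
word = 0xfd71b90b → little-endian bytes:
  [0]=0x0b  [1]=0xb9  [2]=0x71  [3]=0xfd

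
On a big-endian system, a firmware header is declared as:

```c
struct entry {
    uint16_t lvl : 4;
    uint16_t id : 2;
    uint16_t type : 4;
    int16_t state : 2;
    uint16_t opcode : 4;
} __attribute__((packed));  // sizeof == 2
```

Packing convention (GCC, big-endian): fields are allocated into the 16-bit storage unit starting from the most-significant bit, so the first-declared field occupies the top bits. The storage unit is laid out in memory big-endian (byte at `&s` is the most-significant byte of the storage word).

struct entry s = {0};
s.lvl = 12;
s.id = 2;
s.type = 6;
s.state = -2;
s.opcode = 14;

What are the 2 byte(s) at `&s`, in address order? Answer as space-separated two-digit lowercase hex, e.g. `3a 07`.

[12+:4] lvl=12 & 0xf = 0xc; word=0xc000
[10+:2] id=2 & 0x3 = 0x2; word=0xc800
[6+:4] type=6 & 0xf = 0x6; word=0xc980
[4+:2] state=-2 & 0x3 = 0x2; word=0xc9a0
[0+:4] opcode=14 & 0xf = 0xe; word=0xc9ae
word = 0xc9ae → big-endian bytes:
  [0]=0xc9  [1]=0xae

c9 ae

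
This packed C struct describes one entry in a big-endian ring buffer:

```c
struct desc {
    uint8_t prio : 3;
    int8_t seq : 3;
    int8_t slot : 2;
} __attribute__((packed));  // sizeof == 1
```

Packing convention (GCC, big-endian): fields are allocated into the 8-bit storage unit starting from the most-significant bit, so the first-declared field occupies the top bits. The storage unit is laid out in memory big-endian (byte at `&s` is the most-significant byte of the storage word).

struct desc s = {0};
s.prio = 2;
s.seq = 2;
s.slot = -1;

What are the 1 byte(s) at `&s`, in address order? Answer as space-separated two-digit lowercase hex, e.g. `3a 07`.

prio:3 = 2 → 0x2 << 5 → word 0x40
seq:3 = 2 → 0x2 << 2 → word 0x48
slot:2 = -1 → 0x3 << 0 → word 0x4b
word = 0x4b → big-endian bytes:
  [0]=0x4b

4b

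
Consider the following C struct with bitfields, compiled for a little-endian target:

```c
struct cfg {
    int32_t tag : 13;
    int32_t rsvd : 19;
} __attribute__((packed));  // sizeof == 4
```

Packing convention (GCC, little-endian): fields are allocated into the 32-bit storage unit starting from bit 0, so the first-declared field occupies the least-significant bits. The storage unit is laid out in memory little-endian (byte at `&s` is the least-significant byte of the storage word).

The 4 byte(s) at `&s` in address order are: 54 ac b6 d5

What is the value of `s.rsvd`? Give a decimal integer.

-86603

[0]=0x54 [1]=0xac [2]=0xb6 [3]=0xd5 (little-endian) → word 0xd5b6ac54
tag [0+:13] = (word>>0) & 0x1fff = 3156
rsvd [13+:19] = (word>>13) & 0x7ffff = 437685  ←
rsvd signed 19b, MSB=1: 437685 - 524288 = -86603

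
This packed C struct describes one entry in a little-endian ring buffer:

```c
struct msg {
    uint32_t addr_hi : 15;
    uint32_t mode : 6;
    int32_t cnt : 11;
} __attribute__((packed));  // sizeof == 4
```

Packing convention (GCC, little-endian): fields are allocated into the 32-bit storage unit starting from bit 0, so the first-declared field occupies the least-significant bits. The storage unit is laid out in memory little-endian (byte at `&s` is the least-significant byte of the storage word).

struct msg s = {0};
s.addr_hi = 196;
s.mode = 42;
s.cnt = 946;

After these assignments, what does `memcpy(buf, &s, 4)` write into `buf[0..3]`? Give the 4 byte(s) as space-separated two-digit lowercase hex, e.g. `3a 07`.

c4 00 55 76

addr_hi (15b) val=196 bits=0xc4 at bit 0: 0x000000c4
mode (6b) val=42 bits=0x2a at bit 15: 0x001500c4
cnt (11b) val=946 bits=0x3b2 at bit 21: 0x765500c4
word = 0x765500c4 → little-endian bytes:
  [0]=0xc4  [1]=0x00  [2]=0x55  [3]=0x76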